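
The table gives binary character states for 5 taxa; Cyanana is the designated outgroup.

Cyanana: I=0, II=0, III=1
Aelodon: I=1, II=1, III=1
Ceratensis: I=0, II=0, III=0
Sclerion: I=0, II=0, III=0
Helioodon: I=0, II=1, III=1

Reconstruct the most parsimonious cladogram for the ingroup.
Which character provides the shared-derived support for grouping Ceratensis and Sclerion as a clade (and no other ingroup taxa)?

Character polarity is set by the outgroup: the derived state is whichever differs from the outgroup's state, so for III the derived state is '0', and for the remaining characters it is '1'.
I: derived state '1' in Aelodon only — an autapomorphy, so it tells us nothing about relationships among taxa.
II (derived state '1') is shared by Aelodon and Helioodon — a synapomorphy uniting that clade.
Only Ceratensis and Sclerion show the derived state '0' for III, supporting them as a clade.
Most parsimonious ingroup topology: ((Helioodon,Aelodon),(Sclerion,Ceratensis)).
The clade {Ceratensis, Sclerion} is supported by III: its derived state '0' occurs in exactly those taxa and in no other taxon (including the outgroup).

III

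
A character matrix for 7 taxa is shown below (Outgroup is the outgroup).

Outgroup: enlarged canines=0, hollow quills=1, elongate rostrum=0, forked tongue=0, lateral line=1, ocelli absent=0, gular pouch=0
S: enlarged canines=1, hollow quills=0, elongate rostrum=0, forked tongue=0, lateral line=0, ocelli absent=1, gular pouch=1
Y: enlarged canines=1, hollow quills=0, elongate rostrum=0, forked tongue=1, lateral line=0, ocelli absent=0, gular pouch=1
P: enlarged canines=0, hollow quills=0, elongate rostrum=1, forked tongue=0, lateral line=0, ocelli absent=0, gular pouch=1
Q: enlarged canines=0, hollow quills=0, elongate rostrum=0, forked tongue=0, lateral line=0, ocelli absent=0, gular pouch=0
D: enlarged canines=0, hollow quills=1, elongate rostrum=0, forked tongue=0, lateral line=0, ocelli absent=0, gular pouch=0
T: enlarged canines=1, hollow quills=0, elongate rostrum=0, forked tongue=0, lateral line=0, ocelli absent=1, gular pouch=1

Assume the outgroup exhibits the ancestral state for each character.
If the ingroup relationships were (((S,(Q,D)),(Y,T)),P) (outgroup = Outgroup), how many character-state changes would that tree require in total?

11

Map each character onto (((S,(Q,D)),(Y,T)),P) (rooted by Outgroup) and count the minimum state changes it requires (Fitch parsimony):
enlarged canines: 2; hollow quills: 2; elongate rostrum: 1; forked tongue: 1; lateral line: 1; ocelli absent: 2; gular pouch: 2.
Total tree length = 11.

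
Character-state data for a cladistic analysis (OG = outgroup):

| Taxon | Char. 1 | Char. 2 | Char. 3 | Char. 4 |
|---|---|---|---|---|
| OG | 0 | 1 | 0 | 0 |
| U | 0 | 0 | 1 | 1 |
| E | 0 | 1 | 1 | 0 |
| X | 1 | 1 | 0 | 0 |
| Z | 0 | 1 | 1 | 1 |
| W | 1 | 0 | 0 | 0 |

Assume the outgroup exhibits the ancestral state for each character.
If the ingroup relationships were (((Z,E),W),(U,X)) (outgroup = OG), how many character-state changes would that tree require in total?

8

Map each character onto (((Z,E),W),(U,X)) (rooted by OG) and count the minimum state changes it requires (Fitch parsimony):
Char. 1: 2; Char. 2: 2; Char. 3: 2; Char. 4: 2.
Total tree length = 8.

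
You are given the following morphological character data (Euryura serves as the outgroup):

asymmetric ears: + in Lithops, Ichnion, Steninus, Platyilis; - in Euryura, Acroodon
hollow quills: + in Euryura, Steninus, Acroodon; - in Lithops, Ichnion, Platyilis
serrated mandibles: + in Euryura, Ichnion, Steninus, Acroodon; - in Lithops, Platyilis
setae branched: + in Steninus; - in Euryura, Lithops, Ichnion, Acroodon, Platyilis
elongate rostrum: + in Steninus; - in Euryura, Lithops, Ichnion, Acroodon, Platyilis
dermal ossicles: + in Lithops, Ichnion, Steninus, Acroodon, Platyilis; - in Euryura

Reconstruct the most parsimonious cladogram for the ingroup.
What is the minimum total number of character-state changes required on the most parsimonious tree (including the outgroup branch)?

6

Character polarity is set by the outgroup: the derived state is whichever differs from the outgroup's state, so for hollow quills, serrated mandibles the derived state is '-', and for the remaining characters it is '+'.
asymmetric ears: derived state '+' in Ichnion, Lithops, Platyilis, and Steninus only — synapomorphy for {Ichnion, Lithops, Platyilis, Steninus}.
hollow quills (derived state '-') is shared by Ichnion, Lithops, and Platyilis — a synapomorphy uniting that clade.
Only Lithops and Platyilis show the derived state '-' for serrated mandibles, supporting them as a clade.
setae branched: derived state '+' in Steninus only — an autapomorphy, so it tells us nothing about relationships among taxa.
elongate rostrum (derived state '+') is unique to Steninus (autapomorphy; uninformative for grouping).
dermal ossicles (derived state '+') is shared by all ingroup taxa — unites the whole ingroup.
Most parsimonious ingroup topology: ((((Lithops,Platyilis),Ichnion),Steninus),Acroodon).
Changes per character on this tree: asymmetric ears: 1; hollow quills: 1; serrated mandibles: 1; setae branched: 1; elongate rostrum: 1; dermal ossicles: 1.
Total = 6.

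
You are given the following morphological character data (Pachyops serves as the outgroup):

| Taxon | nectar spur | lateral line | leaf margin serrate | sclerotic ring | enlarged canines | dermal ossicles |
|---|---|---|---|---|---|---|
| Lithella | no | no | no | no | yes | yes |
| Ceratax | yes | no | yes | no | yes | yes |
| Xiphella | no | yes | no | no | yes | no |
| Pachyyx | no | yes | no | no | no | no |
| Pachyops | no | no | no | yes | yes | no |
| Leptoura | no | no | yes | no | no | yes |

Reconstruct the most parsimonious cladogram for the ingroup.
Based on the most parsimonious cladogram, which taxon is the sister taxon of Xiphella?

Character polarity is set by the outgroup: the derived state is whichever differs from the outgroup's state, so for sclerotic ring, enlarged canines the derived state is 'no', and for the remaining characters it is 'yes'.
nectar spur (derived state 'yes') is unique to Ceratax (autapomorphy; uninformative for grouping).
Only Pachyyx and Xiphella show the derived state 'yes' for lateral line, supporting them as a clade.
leaf margin serrate (derived state 'yes') is shared by Ceratax and Leptoura — a synapomorphy uniting that clade.
sclerotic ring (derived state 'no') is shared by all ingroup taxa — unites the whole ingroup.
enlarged canines groups Leptoura and Pachyyx, which is incompatible with the clades supported by the remaining characters; treating it as convergent (homoplasy) costs fewer steps than any alternative tree.
dermal ossicles (derived state 'yes') is shared by Ceratax, Leptoura, and Lithella — a synapomorphy uniting that clade.
Most parsimonious ingroup topology: ((Lithella,(Leptoura,Ceratax)),(Xiphella,Pachyyx)).
Xiphella and Pachyyx form a cherry on this tree, so they are sister taxa.

Pachyyx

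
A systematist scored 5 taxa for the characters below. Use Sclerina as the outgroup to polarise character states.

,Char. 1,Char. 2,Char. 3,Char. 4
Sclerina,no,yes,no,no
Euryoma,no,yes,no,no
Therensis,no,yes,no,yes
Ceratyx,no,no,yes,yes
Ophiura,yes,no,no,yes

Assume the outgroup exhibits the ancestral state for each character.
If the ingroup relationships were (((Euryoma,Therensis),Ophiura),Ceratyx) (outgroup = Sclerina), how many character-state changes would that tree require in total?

6

Map each character onto (((Euryoma,Therensis),Ophiura),Ceratyx) (rooted by Sclerina) and count the minimum state changes it requires (Fitch parsimony):
Char. 1: 1; Char. 2: 2; Char. 3: 1; Char. 4: 2.
Total tree length = 6.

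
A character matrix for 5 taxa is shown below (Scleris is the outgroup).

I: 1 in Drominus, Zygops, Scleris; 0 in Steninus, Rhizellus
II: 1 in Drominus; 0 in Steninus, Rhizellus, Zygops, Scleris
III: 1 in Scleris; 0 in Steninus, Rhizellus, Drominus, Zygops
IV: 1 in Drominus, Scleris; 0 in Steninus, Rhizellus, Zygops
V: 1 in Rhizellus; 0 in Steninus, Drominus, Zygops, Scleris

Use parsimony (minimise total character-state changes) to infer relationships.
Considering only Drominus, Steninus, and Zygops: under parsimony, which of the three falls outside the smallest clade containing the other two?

Character polarity is set by the outgroup: the derived state is whichever differs from the outgroup's state, so for I, III, IV the derived state is '0', and for the remaining characters it is '1'.
I (derived state '0') is shared by Rhizellus and Steninus — a synapomorphy uniting that clade.
II: derived state '1' in Drominus only — an autapomorphy, so it tells us nothing about relationships among taxa.
All ingroup taxa share the derived state '0' for III; it defines the ingroup but does not resolve relationships within it.
IV: derived state '0' in Rhizellus, Steninus, and Zygops only — synapomorphy for {Rhizellus, Steninus, Zygops}.
V (derived state '1') is unique to Rhizellus (autapomorphy; uninformative for grouping).
Most parsimonious ingroup topology: (((Rhizellus,Steninus),Zygops),Drominus).
Steninus and Zygops share a more recent common ancestor with each other than either does with Drominus, so Drominus is the least closely related of the three.

Drominus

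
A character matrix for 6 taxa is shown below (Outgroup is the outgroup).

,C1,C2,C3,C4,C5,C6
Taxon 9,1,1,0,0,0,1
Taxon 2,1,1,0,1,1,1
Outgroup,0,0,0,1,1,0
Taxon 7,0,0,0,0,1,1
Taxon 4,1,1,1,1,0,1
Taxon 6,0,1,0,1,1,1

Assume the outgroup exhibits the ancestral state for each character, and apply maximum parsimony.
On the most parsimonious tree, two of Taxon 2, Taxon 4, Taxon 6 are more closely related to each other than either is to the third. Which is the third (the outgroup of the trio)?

Character polarity is set by the outgroup: the derived state is whichever differs from the outgroup's state, so for C4, C5 the derived state is '0', and for the remaining characters it is '1'.
Only Taxon 2, Taxon 4, and Taxon 9 show the derived state '1' for C1, supporting them as a clade.
Only Taxon 2, Taxon 4, Taxon 6, and Taxon 9 show the derived state '1' for C2, supporting them as a clade.
C3 (derived state '1') is unique to Taxon 4 (autapomorphy; uninformative for grouping).
C4 (state '0') occurs in Taxon 7 and Taxon 9 but conflicts with the nesting implied by the other characters — most parsimoniously interpreted as homoplasy.
Only Taxon 4 and Taxon 9 show the derived state '0' for C5, supporting them as a clade.
C6 (derived state '1') is shared by all ingroup taxa — unites the whole ingroup.
Most parsimonious ingroup topology: ((Taxon 6,(Taxon 2,(Taxon 9,Taxon 4))),Taxon 7).
Taxon 4 and Taxon 2 share a more recent common ancestor with each other than either does with Taxon 6, so Taxon 6 is the least closely related of the three.

Taxon 6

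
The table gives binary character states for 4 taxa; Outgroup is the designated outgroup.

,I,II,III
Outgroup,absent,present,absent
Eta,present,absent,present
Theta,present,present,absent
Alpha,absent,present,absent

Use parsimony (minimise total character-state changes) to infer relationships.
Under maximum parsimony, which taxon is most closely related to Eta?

Theta

Character polarity is set by the outgroup: the derived state is whichever differs from the outgroup's state, so for II the derived state is 'absent', and for the remaining characters it is 'present'.
I (derived state 'present') is shared by Eta and Theta — a synapomorphy uniting that clade.
II (derived state 'absent') is unique to Eta (autapomorphy; uninformative for grouping).
III: derived state 'present' in Eta only — an autapomorphy, so it tells us nothing about relationships among taxa.
Most parsimonious ingroup topology: ((Eta,Theta),Alpha).
Eta and Theta form a cherry on this tree, so they are sister taxa.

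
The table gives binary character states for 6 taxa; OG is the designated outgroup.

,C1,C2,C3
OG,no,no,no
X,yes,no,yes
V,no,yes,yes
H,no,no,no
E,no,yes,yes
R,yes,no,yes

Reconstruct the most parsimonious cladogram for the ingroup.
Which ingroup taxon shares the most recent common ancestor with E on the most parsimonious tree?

V

The outgroup has state 'no' for every character, so 'yes' is the derived state throughout.
C1: derived state 'yes' in R and X only — synapomorphy for {R, X}.
C2: derived state 'yes' in E and V only — synapomorphy for {E, V}.
C3: derived state 'yes' in E, R, V, and X only — synapomorphy for {E, R, V, X}.
Most parsimonious ingroup topology: (((X,R),(V,E)),H).
E and V form a cherry on this tree, so they are sister taxa.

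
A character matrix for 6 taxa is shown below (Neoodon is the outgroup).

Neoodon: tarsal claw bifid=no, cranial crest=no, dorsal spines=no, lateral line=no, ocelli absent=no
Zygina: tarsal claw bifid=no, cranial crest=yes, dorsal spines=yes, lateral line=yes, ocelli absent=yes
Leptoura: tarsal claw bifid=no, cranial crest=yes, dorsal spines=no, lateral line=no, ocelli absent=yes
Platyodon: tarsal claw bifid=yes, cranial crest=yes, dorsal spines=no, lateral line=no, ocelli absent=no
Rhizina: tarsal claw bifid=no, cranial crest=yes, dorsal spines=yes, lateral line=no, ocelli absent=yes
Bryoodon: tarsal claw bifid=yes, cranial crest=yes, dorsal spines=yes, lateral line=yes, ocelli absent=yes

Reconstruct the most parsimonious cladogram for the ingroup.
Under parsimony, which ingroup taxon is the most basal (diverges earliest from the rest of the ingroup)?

Platyodon

The outgroup has state 'no' for every character, so 'yes' is the derived state throughout.
tarsal claw bifid groups Bryoodon and Platyodon, which is incompatible with the clades supported by the remaining characters; treating it as convergent (homoplasy) costs fewer steps than any alternative tree.
All ingroup taxa share the derived state 'yes' for cranial crest; it defines the ingroup but does not resolve relationships within it.
dorsal spines: derived state 'yes' in Bryoodon, Rhizina, and Zygina only — synapomorphy for {Bryoodon, Rhizina, Zygina}.
lateral line (derived state 'yes') is shared by Bryoodon and Zygina — a synapomorphy uniting that clade.
ocelli absent: derived state 'yes' in Bryoodon, Leptoura, Rhizina, and Zygina only — synapomorphy for {Bryoodon, Leptoura, Rhizina, Zygina}.
Most parsimonious ingroup topology: ((((Zygina,Bryoodon),Rhizina),Leptoura),Platyodon).
Platyodon is sister to the clade containing all other ingroup taxa, so it is the earliest-diverging (most basal) ingroup lineage.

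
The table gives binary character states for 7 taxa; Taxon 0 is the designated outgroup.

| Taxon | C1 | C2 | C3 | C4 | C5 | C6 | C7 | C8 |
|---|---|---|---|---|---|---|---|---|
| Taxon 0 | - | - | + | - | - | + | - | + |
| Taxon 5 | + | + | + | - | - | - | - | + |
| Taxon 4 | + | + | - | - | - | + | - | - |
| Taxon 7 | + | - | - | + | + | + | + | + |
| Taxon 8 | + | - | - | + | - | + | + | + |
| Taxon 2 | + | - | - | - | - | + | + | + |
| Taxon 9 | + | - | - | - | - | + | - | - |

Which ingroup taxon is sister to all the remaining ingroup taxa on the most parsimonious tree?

Taxon 5

Character polarity is set by the outgroup: the derived state is whichever differs from the outgroup's state, so for C3, C6, C8 the derived state is '-', and for the remaining characters it is '+'.
C1 (derived state '+') is shared by all ingroup taxa — unites the whole ingroup.
C2 (state '+') occurs in Taxon 4 and Taxon 5 but conflicts with the nesting implied by the other characters — most parsimoniously interpreted as homoplasy.
Only Taxon 2, Taxon 4, Taxon 7, Taxon 8, and Taxon 9 show the derived state '-' for C3, supporting them as a clade.
Only Taxon 7 and Taxon 8 show the derived state '+' for C4, supporting them as a clade.
C5: derived state '+' in Taxon 7 only — an autapomorphy, so it tells us nothing about relationships among taxa.
C6: derived state '-' in Taxon 5 only — an autapomorphy, so it tells us nothing about relationships among taxa.
C7: derived state '+' in Taxon 2, Taxon 7, and Taxon 8 only — synapomorphy for {Taxon 2, Taxon 7, Taxon 8}.
C8 (derived state '-') is shared by Taxon 4 and Taxon 9 — a synapomorphy uniting that clade.
Most parsimonious ingroup topology: (Taxon 5,((Taxon 4,Taxon 9),((Taxon 7,Taxon 8),Taxon 2))).
Taxon 5 is sister to the clade containing all other ingroup taxa, so it is the earliest-diverging (most basal) ingroup lineage.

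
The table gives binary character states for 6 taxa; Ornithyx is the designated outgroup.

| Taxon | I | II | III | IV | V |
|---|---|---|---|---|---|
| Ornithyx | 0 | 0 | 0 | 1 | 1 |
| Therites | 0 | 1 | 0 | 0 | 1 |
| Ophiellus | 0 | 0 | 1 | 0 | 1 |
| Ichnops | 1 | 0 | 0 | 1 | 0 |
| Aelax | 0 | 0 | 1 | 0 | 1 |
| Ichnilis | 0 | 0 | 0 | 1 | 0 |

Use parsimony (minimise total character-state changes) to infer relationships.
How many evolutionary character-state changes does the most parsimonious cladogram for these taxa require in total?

5

Character polarity is set by the outgroup: the derived state is whichever differs from the outgroup's state, so for IV, V the derived state is '0', and for the remaining characters it is '1'.
I: derived state '1' in Ichnops only — an autapomorphy, so it tells us nothing about relationships among taxa.
II: derived state '1' in Therites only — an autapomorphy, so it tells us nothing about relationships among taxa.
III (derived state '1') is shared by Aelax and Ophiellus — a synapomorphy uniting that clade.
IV (derived state '0') is shared by Aelax, Ophiellus, and Therites — a synapomorphy uniting that clade.
Only Ichnilis and Ichnops show the derived state '0' for V, supporting them as a clade.
Most parsimonious ingroup topology: ((Therites,(Ophiellus,Aelax)),(Ichnops,Ichnilis)).
Changes per character on this tree: I: 1; II: 1; III: 1; IV: 1; V: 1.
Total = 5.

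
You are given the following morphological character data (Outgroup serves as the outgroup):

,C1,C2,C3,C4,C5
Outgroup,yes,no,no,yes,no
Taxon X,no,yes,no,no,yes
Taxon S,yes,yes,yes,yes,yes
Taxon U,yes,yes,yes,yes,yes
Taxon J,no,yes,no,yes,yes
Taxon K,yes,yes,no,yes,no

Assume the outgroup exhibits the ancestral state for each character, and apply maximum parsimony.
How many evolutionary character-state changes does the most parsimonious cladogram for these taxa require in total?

5

Character polarity is set by the outgroup: the derived state is whichever differs from the outgroup's state, so for C1, C4 the derived state is 'no', and for the remaining characters it is 'yes'.
Only Taxon J and Taxon X show the derived state 'no' for C1, supporting them as a clade.
C2 (derived state 'yes') is shared by all ingroup taxa — unites the whole ingroup.
C3: derived state 'yes' in Taxon S and Taxon U only — synapomorphy for {Taxon S, Taxon U}.
C4: derived state 'no' in Taxon X only — an autapomorphy, so it tells us nothing about relationships among taxa.
C5: derived state 'yes' in Taxon J, Taxon S, Taxon U, and Taxon X only — synapomorphy for {Taxon J, Taxon S, Taxon U, Taxon X}.
Most parsimonious ingroup topology: (((Taxon X,Taxon J),(Taxon S,Taxon U)),Taxon K).
Changes per character on this tree: C1: 1; C2: 1; C3: 1; C4: 1; C5: 1.
Total = 5.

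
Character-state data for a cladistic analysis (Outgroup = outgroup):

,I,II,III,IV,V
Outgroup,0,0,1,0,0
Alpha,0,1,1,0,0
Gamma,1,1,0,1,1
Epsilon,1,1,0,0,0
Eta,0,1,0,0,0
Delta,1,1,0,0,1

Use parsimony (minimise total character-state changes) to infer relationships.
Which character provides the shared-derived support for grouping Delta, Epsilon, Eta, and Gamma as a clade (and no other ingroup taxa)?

Character polarity is set by the outgroup: the derived state is whichever differs from the outgroup's state, so for III the derived state is '0', and for the remaining characters it is '1'.
Only Delta, Epsilon, and Gamma show the derived state '1' for I, supporting them as a clade.
All ingroup taxa share the derived state '1' for II; it defines the ingroup but does not resolve relationships within it.
III (derived state '0') is shared by Delta, Epsilon, Eta, and Gamma — a synapomorphy uniting that clade.
IV: derived state '1' in Gamma only — an autapomorphy, so it tells us nothing about relationships among taxa.
Only Delta and Gamma show the derived state '1' for V, supporting them as a clade.
Most parsimonious ingroup topology: (Alpha,(((Gamma,Delta),Epsilon),Eta)).
The clade {Delta, Epsilon, Eta, Gamma} is supported by III: its derived state '0' occurs in exactly those taxa and in no other taxon (including the outgroup).

III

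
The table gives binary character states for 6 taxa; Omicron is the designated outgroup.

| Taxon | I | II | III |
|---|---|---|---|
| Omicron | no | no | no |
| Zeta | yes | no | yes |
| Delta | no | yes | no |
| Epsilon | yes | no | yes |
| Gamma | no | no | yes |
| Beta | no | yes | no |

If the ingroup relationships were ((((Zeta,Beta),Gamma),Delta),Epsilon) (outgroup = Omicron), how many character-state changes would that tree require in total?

Map each character onto ((((Zeta,Beta),Gamma),Delta),Epsilon) (rooted by Omicron) and count the minimum state changes it requires (Fitch parsimony):
I: 2; II: 2; III: 3.
Total tree length = 7.

7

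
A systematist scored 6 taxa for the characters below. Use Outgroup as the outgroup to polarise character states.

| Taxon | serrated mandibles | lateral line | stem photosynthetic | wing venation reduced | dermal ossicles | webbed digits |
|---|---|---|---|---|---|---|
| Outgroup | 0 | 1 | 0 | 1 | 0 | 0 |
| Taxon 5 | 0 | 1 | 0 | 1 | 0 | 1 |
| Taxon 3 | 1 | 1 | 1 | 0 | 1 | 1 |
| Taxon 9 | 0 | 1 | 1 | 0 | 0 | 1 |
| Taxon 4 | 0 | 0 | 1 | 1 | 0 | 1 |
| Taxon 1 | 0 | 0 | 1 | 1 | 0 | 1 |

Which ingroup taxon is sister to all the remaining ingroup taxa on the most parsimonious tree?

Taxon 5

Character polarity is set by the outgroup: the derived state is whichever differs from the outgroup's state, so for lateral line, wing venation reduced the derived state is '0', and for the remaining characters it is '1'.
serrated mandibles (derived state '1') is unique to Taxon 3 (autapomorphy; uninformative for grouping).
lateral line (derived state '0') is shared by Taxon 1 and Taxon 4 — a synapomorphy uniting that clade.
Only Taxon 1, Taxon 3, Taxon 4, and Taxon 9 show the derived state '1' for stem photosynthetic, supporting them as a clade.
wing venation reduced: derived state '0' in Taxon 3 and Taxon 9 only — synapomorphy for {Taxon 3, Taxon 9}.
dermal ossicles (derived state '1') is unique to Taxon 3 (autapomorphy; uninformative for grouping).
webbed digits (derived state '1') is shared by all ingroup taxa — unites the whole ingroup.
Most parsimonious ingroup topology: (Taxon 5,((Taxon 3,Taxon 9),(Taxon 4,Taxon 1))).
Taxon 5 is sister to the clade containing all other ingroup taxa, so it is the earliest-diverging (most basal) ingroup lineage.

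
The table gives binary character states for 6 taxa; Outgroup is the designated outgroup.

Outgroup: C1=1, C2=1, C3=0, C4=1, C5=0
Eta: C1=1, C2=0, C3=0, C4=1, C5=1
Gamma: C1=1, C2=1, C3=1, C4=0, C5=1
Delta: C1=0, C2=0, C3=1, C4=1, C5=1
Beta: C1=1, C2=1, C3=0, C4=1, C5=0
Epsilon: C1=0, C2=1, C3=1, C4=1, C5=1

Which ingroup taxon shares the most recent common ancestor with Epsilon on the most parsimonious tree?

Delta

Character polarity is set by the outgroup: the derived state is whichever differs from the outgroup's state, so for C1, C2, C4 the derived state is '0', and for the remaining characters it is '1'.
Only Delta and Epsilon show the derived state '0' for C1, supporting them as a clade.
C2 groups Delta and Eta, which is incompatible with the clades supported by the remaining characters; treating it as convergent (homoplasy) costs fewer steps than any alternative tree.
C3 (derived state '1') is shared by Delta, Epsilon, and Gamma — a synapomorphy uniting that clade.
C4: derived state '0' in Gamma only — an autapomorphy, so it tells us nothing about relationships among taxa.
Only Delta, Epsilon, Eta, and Gamma show the derived state '1' for C5, supporting them as a clade.
Most parsimonious ingroup topology: ((Eta,(Gamma,(Delta,Epsilon))),Beta).
Epsilon and Delta form a cherry on this tree, so they are sister taxa.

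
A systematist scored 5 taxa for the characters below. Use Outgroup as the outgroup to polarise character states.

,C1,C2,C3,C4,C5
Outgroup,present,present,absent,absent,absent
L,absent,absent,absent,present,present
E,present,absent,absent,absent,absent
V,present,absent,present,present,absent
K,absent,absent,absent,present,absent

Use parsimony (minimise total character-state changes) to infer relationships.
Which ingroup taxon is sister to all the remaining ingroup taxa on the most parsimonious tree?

Character polarity is set by the outgroup: the derived state is whichever differs from the outgroup's state, so for C1, C2 the derived state is 'absent', and for the remaining characters it is 'present'.
C1: derived state 'absent' in K and L only — synapomorphy for {K, L}.
All ingroup taxa share the derived state 'absent' for C2; it defines the ingroup but does not resolve relationships within it.
C3: derived state 'present' in V only — an autapomorphy, so it tells us nothing about relationships among taxa.
Only K, L, and V show the derived state 'present' for C4, supporting them as a clade.
C5: derived state 'present' in L only — an autapomorphy, so it tells us nothing about relationships among taxa.
Most parsimonious ingroup topology: (((L,K),V),E).
E is sister to the clade containing all other ingroup taxa, so it is the earliest-diverging (most basal) ingroup lineage.

E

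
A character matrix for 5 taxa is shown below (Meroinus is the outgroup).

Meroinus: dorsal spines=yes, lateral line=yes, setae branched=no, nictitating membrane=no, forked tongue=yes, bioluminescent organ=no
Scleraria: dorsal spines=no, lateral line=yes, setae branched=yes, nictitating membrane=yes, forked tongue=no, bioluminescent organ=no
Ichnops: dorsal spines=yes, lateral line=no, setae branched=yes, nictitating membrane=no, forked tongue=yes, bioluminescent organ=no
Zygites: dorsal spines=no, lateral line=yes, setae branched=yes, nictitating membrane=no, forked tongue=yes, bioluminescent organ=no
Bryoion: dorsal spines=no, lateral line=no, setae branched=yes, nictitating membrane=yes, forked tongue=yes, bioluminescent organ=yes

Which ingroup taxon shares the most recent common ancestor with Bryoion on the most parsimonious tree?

Scleraria

Character polarity is set by the outgroup: the derived state is whichever differs from the outgroup's state, so for dorsal spines, lateral line, forked tongue the derived state is 'no', and for the remaining characters it is 'yes'.
Only Bryoion, Scleraria, and Zygites show the derived state 'no' for dorsal spines, supporting them as a clade.
lateral line groups Bryoion and Ichnops, which is incompatible with the clades supported by the remaining characters; treating it as convergent (homoplasy) costs fewer steps than any alternative tree.
setae branched (derived state 'yes') is shared by all ingroup taxa — unites the whole ingroup.
nictitating membrane: derived state 'yes' in Bryoion and Scleraria only — synapomorphy for {Bryoion, Scleraria}.
forked tongue: derived state 'no' in Scleraria only — an autapomorphy, so it tells us nothing about relationships among taxa.
bioluminescent organ: derived state 'yes' in Bryoion only — an autapomorphy, so it tells us nothing about relationships among taxa.
Most parsimonious ingroup topology: (((Scleraria,Bryoion),Zygites),Ichnops).
Bryoion and Scleraria form a cherry on this tree, so they are sister taxa.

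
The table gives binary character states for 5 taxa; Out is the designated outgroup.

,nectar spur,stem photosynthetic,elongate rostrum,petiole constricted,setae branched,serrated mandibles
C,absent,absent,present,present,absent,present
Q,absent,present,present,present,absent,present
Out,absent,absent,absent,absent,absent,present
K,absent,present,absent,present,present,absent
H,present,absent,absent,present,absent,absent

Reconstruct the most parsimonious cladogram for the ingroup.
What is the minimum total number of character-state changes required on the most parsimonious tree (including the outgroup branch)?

Character polarity is set by the outgroup: the derived state is whichever differs from the outgroup's state, so for serrated mandibles the derived state is 'absent', and for the remaining characters it is 'present'.
nectar spur: derived state 'present' in H only — an autapomorphy, so it tells us nothing about relationships among taxa.
stem photosynthetic (state 'present') occurs in K and Q but conflicts with the nesting implied by the other characters — most parsimoniously interpreted as homoplasy.
elongate rostrum: derived state 'present' in C and Q only — synapomorphy for {C, Q}.
All ingroup taxa share the derived state 'present' for petiole constricted; it defines the ingroup but does not resolve relationships within it.
setae branched: derived state 'present' in K only — an autapomorphy, so it tells us nothing about relationships among taxa.
Only H and K show the derived state 'absent' for serrated mandibles, supporting them as a clade.
Most parsimonious ingroup topology: ((H,K),(C,Q)).
Changes per character on this tree: nectar spur: 1; stem photosynthetic: 2; elongate rostrum: 1; petiole constricted: 1; setae branched: 1; serrated mandibles: 1.
Total = 7.

7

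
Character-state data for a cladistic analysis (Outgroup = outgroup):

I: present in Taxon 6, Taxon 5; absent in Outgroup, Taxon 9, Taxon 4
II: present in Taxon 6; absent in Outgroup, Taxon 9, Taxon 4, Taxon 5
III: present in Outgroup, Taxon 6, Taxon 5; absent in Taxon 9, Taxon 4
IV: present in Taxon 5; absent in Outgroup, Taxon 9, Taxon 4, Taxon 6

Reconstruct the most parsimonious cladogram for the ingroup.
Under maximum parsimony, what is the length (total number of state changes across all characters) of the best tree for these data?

4

Character polarity is set by the outgroup: the derived state is whichever differs from the outgroup's state, so for III the derived state is 'absent', and for the remaining characters it is 'present'.
I (derived state 'present') is shared by Taxon 5 and Taxon 6 — a synapomorphy uniting that clade.
II (derived state 'present') is unique to Taxon 6 (autapomorphy; uninformative for grouping).
Only Taxon 4 and Taxon 9 show the derived state 'absent' for III, supporting them as a clade.
IV (derived state 'present') is unique to Taxon 5 (autapomorphy; uninformative for grouping).
Most parsimonious ingroup topology: ((Taxon 9,Taxon 4),(Taxon 5,Taxon 6)).
Changes per character on this tree: I: 1; II: 1; III: 1; IV: 1.
Total = 4.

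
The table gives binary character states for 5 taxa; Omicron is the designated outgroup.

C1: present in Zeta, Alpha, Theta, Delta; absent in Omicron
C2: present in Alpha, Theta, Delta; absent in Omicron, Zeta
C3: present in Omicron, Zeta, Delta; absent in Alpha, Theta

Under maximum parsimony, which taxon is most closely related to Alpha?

Character polarity is set by the outgroup: the derived state is whichever differs from the outgroup's state, so for C3 the derived state is 'absent', and for the remaining characters it is 'present'.
C1 (derived state 'present') is shared by all ingroup taxa — unites the whole ingroup.
Only Alpha, Delta, and Theta show the derived state 'present' for C2, supporting them as a clade.
C3: derived state 'absent' in Alpha and Theta only — synapomorphy for {Alpha, Theta}.
Most parsimonious ingroup topology: (Zeta,((Alpha,Theta),Delta)).
Alpha and Theta form a cherry on this tree, so they are sister taxa.

Theta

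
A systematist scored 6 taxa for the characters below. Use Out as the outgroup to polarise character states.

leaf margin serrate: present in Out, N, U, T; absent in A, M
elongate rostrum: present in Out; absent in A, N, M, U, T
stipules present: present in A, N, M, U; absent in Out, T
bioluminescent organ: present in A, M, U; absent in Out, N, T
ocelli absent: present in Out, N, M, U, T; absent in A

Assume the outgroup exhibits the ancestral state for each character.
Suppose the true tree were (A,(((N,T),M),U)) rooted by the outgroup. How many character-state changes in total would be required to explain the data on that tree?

Map each character onto (A,(((N,T),M),U)) (rooted by Out) and count the minimum state changes it requires (Fitch parsimony):
leaf margin serrate: 2; elongate rostrum: 1; stipules present: 2; bioluminescent organ: 2; ocelli absent: 1.
Total tree length = 8.

8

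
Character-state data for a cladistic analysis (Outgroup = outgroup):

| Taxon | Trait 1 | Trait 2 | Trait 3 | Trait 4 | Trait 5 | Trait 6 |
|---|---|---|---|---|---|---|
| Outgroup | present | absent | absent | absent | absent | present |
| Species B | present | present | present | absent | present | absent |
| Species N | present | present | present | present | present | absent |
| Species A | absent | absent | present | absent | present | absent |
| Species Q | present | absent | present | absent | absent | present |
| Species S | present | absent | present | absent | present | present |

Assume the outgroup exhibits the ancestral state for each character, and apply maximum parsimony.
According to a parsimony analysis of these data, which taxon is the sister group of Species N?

Character polarity is set by the outgroup: the derived state is whichever differs from the outgroup's state, so for Trait 1, Trait 6 the derived state is 'absent', and for the remaining characters it is 'present'.
Trait 1: derived state 'absent' in Species A only — an autapomorphy, so it tells us nothing about relationships among taxa.
Only Species B and Species N show the derived state 'present' for Trait 2, supporting them as a clade.
Trait 3 (derived state 'present') is shared by all ingroup taxa — unites the whole ingroup.
Trait 4: derived state 'present' in Species N only — an autapomorphy, so it tells us nothing about relationships among taxa.
Trait 5: derived state 'present' in Species A, Species B, Species N, and Species S only — synapomorphy for {Species A, Species B, Species N, Species S}.
Only Species A, Species B, and Species N show the derived state 'absent' for Trait 6, supporting them as a clade.
Most parsimonious ingroup topology: ((((Species B,Species N),Species A),Species S),Species Q).
Species N and Species B form a cherry on this tree, so they are sister taxa.

Species B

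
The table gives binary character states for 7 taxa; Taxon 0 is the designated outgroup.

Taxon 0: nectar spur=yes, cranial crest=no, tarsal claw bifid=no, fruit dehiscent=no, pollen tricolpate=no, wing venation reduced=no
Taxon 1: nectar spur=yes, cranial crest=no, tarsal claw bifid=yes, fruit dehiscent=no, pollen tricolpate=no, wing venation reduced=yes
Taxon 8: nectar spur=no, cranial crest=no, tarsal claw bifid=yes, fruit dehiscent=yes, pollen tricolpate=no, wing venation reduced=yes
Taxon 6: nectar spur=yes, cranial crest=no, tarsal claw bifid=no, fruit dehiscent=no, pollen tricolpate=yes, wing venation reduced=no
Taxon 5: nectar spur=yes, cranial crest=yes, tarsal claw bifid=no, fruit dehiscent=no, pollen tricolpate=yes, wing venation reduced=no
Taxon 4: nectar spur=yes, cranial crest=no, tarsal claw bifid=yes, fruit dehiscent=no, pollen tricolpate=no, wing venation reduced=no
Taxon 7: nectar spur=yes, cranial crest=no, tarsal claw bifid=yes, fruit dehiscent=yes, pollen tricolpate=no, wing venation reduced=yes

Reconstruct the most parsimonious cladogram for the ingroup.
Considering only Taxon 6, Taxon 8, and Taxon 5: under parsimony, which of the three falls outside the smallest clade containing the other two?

Taxon 8

Character polarity is set by the outgroup: the derived state is whichever differs from the outgroup's state, so for nectar spur the derived state is 'no', and for the remaining characters it is 'yes'.
nectar spur: derived state 'no' in Taxon 8 only — an autapomorphy, so it tells us nothing about relationships among taxa.
cranial crest (derived state 'yes') is unique to Taxon 5 (autapomorphy; uninformative for grouping).
Only Taxon 1, Taxon 4, Taxon 7, and Taxon 8 show the derived state 'yes' for tarsal claw bifid, supporting them as a clade.
Only Taxon 7 and Taxon 8 show the derived state 'yes' for fruit dehiscent, supporting them as a clade.
pollen tricolpate: derived state 'yes' in Taxon 5 and Taxon 6 only — synapomorphy for {Taxon 5, Taxon 6}.
Only Taxon 1, Taxon 7, and Taxon 8 show the derived state 'yes' for wing venation reduced, supporting them as a clade.
Most parsimonious ingroup topology: (((Taxon 1,(Taxon 8,Taxon 7)),Taxon 4),(Taxon 6,Taxon 5)).
Taxon 5 and Taxon 6 share a more recent common ancestor with each other than either does with Taxon 8, so Taxon 8 is the least closely related of the three.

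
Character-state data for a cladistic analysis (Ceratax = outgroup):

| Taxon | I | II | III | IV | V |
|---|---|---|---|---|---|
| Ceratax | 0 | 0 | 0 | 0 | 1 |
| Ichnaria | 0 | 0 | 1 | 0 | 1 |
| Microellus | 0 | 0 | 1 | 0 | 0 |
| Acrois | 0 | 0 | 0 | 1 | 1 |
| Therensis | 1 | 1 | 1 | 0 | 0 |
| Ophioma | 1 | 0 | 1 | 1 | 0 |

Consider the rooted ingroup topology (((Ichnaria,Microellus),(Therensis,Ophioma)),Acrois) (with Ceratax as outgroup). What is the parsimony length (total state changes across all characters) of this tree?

7

Map each character onto (((Ichnaria,Microellus),(Therensis,Ophioma)),Acrois) (rooted by Ceratax) and count the minimum state changes it requires (Fitch parsimony):
I: 1; II: 1; III: 1; IV: 2; V: 2.
Total tree length = 7.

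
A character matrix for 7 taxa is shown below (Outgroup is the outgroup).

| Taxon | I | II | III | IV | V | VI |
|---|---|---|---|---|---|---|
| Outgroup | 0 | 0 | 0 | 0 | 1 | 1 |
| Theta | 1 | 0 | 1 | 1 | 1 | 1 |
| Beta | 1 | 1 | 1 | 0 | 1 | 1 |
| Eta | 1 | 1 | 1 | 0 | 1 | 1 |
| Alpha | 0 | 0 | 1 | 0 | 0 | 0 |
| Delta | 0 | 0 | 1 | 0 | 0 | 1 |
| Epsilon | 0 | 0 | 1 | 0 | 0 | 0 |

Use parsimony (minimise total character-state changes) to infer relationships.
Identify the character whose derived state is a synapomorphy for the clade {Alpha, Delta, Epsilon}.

V

Character polarity is set by the outgroup: the derived state is whichever differs from the outgroup's state, so for V, VI the derived state is '0', and for the remaining characters it is '1'.
I: derived state '1' in Beta, Eta, and Theta only — synapomorphy for {Beta, Eta, Theta}.
II (derived state '1') is shared by Beta and Eta — a synapomorphy uniting that clade.
III (derived state '1') is shared by all ingroup taxa — unites the whole ingroup.
IV (derived state '1') is unique to Theta (autapomorphy; uninformative for grouping).
V (derived state '0') is shared by Alpha, Delta, and Epsilon — a synapomorphy uniting that clade.
Only Alpha and Epsilon show the derived state '0' for VI, supporting them as a clade.
Most parsimonious ingroup topology: ((Theta,(Beta,Eta)),((Alpha,Epsilon),Delta)).
The clade {Alpha, Delta, Epsilon} is supported by V: its derived state '0' occurs in exactly those taxa and in no other taxon (including the outgroup).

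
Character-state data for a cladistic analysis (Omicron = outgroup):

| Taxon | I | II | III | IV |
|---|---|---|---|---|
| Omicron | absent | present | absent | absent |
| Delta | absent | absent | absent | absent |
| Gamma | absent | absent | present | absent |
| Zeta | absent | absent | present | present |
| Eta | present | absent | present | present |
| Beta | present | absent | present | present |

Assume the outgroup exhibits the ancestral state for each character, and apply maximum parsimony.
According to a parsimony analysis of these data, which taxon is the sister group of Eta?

Character polarity is set by the outgroup: the derived state is whichever differs from the outgroup's state, so for II the derived state is 'absent', and for the remaining characters it is 'present'.
I: derived state 'present' in Beta and Eta only — synapomorphy for {Beta, Eta}.
All ingroup taxa share the derived state 'absent' for II; it defines the ingroup but does not resolve relationships within it.
III: derived state 'present' in Beta, Eta, Gamma, and Zeta only — synapomorphy for {Beta, Eta, Gamma, Zeta}.
IV (derived state 'present') is shared by Beta, Eta, and Zeta — a synapomorphy uniting that clade.
Most parsimonious ingroup topology: (Delta,(Gamma,(Zeta,(Eta,Beta)))).
Eta and Beta form a cherry on this tree, so they are sister taxa.

Beta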